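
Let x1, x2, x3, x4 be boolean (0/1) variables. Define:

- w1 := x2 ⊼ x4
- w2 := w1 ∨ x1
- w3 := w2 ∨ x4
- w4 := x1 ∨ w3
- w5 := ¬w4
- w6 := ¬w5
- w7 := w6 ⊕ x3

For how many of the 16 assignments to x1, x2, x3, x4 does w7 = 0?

8

w7 = w6 ⊕ x3 must be 0, so w6 and x3 are equal.
Enumerating the 16 input combinations, 8 give w7 = 0 and 8 give w7 = 1.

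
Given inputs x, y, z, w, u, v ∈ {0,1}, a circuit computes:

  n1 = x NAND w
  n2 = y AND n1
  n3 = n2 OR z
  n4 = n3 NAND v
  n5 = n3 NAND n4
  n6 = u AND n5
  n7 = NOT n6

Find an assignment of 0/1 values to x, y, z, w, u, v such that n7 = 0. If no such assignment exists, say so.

n7 = NOT n6 must be 0, so n6 = 1.
Check with x=1, y=1, z=0, w=1, u=1, v=0:
n1 = x NAND w = 1 NAND 1 = 0
n2 = y AND n1 = 1 AND 0 = 0
n3 = n2 OR z = 0 OR 0 = 0
n4 = n3 NAND v = 0 NAND 0 = 1
n5 = n3 NAND n4 = 0 NAND 1 = 1
n6 = u AND n5 = 1 AND 1 = 1
n7 = NOT n6 = NOT 1 = 0
So n7 = 0 as required.

x=1, y=1, z=0, w=1, u=1, v=0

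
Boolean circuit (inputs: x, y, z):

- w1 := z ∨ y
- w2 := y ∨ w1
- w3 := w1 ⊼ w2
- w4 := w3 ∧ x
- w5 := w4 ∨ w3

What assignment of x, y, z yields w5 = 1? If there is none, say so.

w5 = w4 ∨ w3 must be 1, so at least one of w4, w3 is 1.
Check with x=1, y=0, z=0:
w1 = z ∨ y = 0 ∨ 0 = 0
w2 = y ∨ w1 = 0 ∨ 0 = 0
w3 = w1 ⊼ w2 = 0 ⊼ 0 = 1
w4 = w3 ∧ x = 1 ∧ 1 = 1
w5 = w4 ∨ w3 = 1 ∨ 1 = 1
So w5 = 1 as required.

x=1, y=0, z=0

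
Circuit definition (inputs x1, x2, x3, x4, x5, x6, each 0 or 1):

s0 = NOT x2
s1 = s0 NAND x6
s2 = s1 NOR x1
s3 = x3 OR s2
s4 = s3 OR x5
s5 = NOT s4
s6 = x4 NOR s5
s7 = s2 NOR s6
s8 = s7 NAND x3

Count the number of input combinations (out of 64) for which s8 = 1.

s8 = s7 NAND x3 must be 1, so at least one of s7, x3 is 0.
Enumerating the 64 input combinations, 50 give s8 = 1 and 14 give s8 = 0.

50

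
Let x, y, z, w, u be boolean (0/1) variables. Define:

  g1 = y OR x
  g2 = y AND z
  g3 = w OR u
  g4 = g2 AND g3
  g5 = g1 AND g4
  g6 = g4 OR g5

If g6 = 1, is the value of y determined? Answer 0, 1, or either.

g6 = g4 OR g5 must be 1, so at least one of g4, g5 is 1.
Every assignment with g6 = 1 has y = 1; there are 6 such assignment(s).

1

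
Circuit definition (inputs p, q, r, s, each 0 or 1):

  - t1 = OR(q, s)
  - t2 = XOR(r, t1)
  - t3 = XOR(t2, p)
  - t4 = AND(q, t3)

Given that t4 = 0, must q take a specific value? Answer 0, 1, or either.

either

Both values of q occur among assignments with t4 = 0:
  q=0: p=0, q=0, r=0, s=0
  q=1: p=0, q=1, r=1, s=0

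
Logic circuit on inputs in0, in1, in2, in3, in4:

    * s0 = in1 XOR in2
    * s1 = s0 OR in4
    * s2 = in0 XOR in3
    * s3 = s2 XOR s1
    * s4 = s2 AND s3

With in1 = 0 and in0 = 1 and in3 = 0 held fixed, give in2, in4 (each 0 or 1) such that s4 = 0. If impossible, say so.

in2=1, in4=1

Check with in1 = 0 and in0 = 1 and in3 = 0 and in2=1, in4=1:
s0 = in1 XOR in2 = 0 XOR 1 = 1
s1 = s0 OR in4 = 1 OR 1 = 1
s2 = in0 XOR in3 = 1 XOR 0 = 1
s3 = s2 XOR s1 = 1 XOR 1 = 0
s4 = s2 AND s3 = 1 AND 0 = 0
So s4 = 0.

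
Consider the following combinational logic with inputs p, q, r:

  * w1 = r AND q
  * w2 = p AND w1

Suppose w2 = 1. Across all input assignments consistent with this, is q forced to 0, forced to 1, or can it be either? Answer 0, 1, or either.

1

w2 = p AND w1 must be 1, so both p = 1 and w1 = 1.
w1 = r AND q must be 1, so both r = 1 and q = 1.
Every assignment with w2 = 1 has q = 1; there are 1 such assignment(s).
  p=1, q=1, r=1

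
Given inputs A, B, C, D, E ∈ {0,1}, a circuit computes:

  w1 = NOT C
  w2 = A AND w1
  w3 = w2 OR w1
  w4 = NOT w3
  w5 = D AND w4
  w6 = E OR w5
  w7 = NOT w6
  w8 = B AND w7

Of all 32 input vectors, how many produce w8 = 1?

6

w8 = B AND w7 must be 1, so both B = 1 and w7 = 1.
Satisfying assignments:
  A=0, B=1, C=0, D=0, E=0
  A=0, B=1, C=0, D=1, E=0
  A=0, B=1, C=1, D=0, E=0
  A=1, B=1, C=0, D=0, E=0
  A=1, B=1, C=0, D=1, E=0
  A=1, B=1, C=1, D=0, E=0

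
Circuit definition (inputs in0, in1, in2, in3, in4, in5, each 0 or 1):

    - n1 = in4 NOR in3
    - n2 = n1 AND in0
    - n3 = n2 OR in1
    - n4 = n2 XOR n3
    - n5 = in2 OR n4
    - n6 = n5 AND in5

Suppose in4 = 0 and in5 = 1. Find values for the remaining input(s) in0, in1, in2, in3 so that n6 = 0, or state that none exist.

Check with in4 = 0 and in5 = 1 and in0=1, in1=0, in2=0, in3=0:
n1 = in4 NOR in3 = 0 NOR 0 = 1
n2 = n1 AND in0 = 1 AND 1 = 1
n3 = n2 OR in1 = 1 OR 0 = 1
n4 = n2 XOR n3 = 1 XOR 1 = 0
n5 = in2 OR n4 = 0 OR 0 = 0
n6 = n5 AND in5 = 0 AND 1 = 0
So n6 = 0.

in0=1, in1=0, in2=0, in3=0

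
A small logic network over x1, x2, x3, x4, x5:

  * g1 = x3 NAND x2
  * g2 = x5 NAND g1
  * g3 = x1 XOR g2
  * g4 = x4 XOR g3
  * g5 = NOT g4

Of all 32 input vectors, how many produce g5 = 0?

16

g5 = NOT g4 must be 0, so g4 = 1.
g4 = x4 XOR g3 must be 1, so x4 and g3 differ.
Enumerating the 32 input combinations, 16 give g5 = 0 and 16 give g5 = 1.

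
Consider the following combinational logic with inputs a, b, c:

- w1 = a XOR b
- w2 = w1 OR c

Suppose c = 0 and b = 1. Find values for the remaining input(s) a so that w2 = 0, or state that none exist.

a=1

w2 = w1 OR c must be 0, so both w1 = 0 and c = 0.
Check with c = 0 and b = 1 and a=1:
w1 = a XOR b = 1 XOR 1 = 0
w2 = w1 OR c = 0 OR 0 = 0
So w2 = 0.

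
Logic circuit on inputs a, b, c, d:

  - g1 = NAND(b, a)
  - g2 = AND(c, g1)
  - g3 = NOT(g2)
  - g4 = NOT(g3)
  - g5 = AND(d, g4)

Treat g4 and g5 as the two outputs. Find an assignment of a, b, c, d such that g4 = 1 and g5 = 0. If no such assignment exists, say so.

a=1, b=0, c=1, d=0

Check with a=1, b=0, c=1, d=0:
g1 = NAND(b, a) = NAND(0, 1) = 1
g2 = AND(c, g1) = AND(1, 1) = 1
g3 = NOT(g2) = NOT 1 = 0
g4 = NOT(g3) = NOT 0 = 1
g5 = AND(d, g4) = AND(0, 1) = 0
So g4 = 1 and g5 = 0.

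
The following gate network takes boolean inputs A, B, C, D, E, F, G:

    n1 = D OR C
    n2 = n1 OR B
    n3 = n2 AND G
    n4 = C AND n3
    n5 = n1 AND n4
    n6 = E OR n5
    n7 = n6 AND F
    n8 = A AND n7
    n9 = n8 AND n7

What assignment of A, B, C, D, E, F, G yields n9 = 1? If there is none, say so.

n9 = n8 AND n7 must be 1, so both n8 = 1 and n7 = 1.
n8 = A AND n7 must be 1, so both A = 1 and n7 = 1.
n7 = n6 AND F must be 1, so both n6 = 1 and F = 1.
Check with A=1 B=0 C=1 D=0 E=0 F=1 G=1:
n1 = D OR C = 0 OR 1 = 1
n2 = n1 OR B = 1 OR 0 = 1
n3 = n2 AND G = 1 AND 1 = 1
n4 = C AND n3 = 1 AND 1 = 1
n5 = n1 AND n4 = 1 AND 1 = 1
n6 = E OR n5 = 0 OR 1 = 1
n7 = n6 AND F = 1 AND 1 = 1
n8 = A AND n7 = 1 AND 1 = 1
n9 = n8 AND n7 = 1 AND 1 = 1
So n9 = 1 as required.

A=1 B=0 C=1 D=0 E=0 F=1 G=1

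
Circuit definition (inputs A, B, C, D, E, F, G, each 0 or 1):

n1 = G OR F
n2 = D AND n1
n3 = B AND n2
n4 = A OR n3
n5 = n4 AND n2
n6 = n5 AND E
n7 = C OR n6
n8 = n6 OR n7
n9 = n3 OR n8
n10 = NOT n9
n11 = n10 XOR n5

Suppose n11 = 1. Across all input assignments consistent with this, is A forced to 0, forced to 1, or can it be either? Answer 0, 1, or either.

Both values of A occur among assignments with n11 = 1:
  A=0: A=0, B=0, C=0, D=0, E=0, F=0, G=0
  A=1: A=1, B=0, C=0, D=0, E=0, F=0, G=0

either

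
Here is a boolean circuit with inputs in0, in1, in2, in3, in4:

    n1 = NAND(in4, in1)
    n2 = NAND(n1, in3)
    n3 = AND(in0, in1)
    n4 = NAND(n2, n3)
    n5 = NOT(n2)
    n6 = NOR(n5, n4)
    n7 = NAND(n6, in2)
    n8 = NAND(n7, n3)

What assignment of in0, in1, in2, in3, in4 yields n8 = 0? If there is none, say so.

Check with in0=1 in1=1 in2=0 in3=0 in4=1:
n1 = NAND(in4, in1) = NAND(1, 1) = 0
n2 = NAND(n1, in3) = NAND(0, 0) = 1
n3 = AND(in0, in1) = AND(1, 1) = 1
n4 = NAND(n2, n3) = NAND(1, 1) = 0
n5 = NOT(n2) = NOT 1 = 0
n6 = NOR(n5, n4) = NOR(0, 0) = 1
n7 = NAND(n6, in2) = NAND(1, 0) = 1
n8 = NAND(n7, n3) = NAND(1, 1) = 0
So n8 = 0 as required.

in0=1 in1=1 in2=0 in3=0 in4=1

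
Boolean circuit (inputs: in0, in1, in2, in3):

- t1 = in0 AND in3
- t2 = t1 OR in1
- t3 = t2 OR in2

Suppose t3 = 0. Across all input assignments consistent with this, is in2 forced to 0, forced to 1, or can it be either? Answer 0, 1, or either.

t3 = t2 OR in2 must be 0, so both t2 = 0 and in2 = 0.
t2 = t1 OR in1 must be 0, so both t1 = 0 and in1 = 0.
t1 = in0 AND in3 must be 0, so at least one of in0, in3 is 0.
Every assignment with t3 = 0 has in2 = 0; there are 3 such assignment(s).
  in0=0, in1=0, in2=0, in3=0
  in0=0, in1=0, in2=0, in3=1
  in0=1, in1=0, in2=0, in3=0

0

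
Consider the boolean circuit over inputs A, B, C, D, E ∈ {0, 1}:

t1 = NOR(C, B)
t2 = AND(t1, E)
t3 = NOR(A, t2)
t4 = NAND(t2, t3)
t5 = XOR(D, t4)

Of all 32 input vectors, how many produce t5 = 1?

16

t5 = XOR(D, t4) must be 1, so D and t4 differ.
Enumerating the 32 input combinations, 16 give t5 = 1 and 16 give t5 = 0.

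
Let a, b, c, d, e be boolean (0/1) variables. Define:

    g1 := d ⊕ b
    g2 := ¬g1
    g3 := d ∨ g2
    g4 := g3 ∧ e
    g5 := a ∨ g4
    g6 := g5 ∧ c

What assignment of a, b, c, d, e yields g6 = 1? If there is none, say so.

a=0, b=0, c=1, d=0, e=1

g6 = g5 ∧ c must be 1, so both g5 = 1 and c = 1.
Check with a=0, b=0, c=1, d=0, e=1:
g1 = d ⊕ b = 0 ⊕ 0 = 0
g2 = ¬g1 = ¬0 = 1
g3 = d ∨ g2 = 0 ∨ 1 = 1
g4 = g3 ∧ e = 1 ∧ 1 = 1
g5 = a ∨ g4 = 0 ∨ 1 = 1
g6 = g5 ∧ c = 1 ∧ 1 = 1
So g6 = 1 as required.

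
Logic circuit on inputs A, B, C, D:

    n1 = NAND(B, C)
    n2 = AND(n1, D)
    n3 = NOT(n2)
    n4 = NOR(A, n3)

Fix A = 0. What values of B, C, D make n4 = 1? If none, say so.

B=0, C=0, D=1

n4 = NOR(A, n3) must be 1, so both A = 0 and n3 = 0.
n3 = NOT(n2) must be 0, so n2 = 1.
Check with A = 0 and B=0, C=0, D=1:
n1 = NAND(B, C) = NAND(0, 0) = 1
n2 = AND(n1, D) = AND(1, 1) = 1
n3 = NOT(n2) = NOT 1 = 0
n4 = NOR(A, n3) = NOR(0, 0) = 1
So n4 = 1.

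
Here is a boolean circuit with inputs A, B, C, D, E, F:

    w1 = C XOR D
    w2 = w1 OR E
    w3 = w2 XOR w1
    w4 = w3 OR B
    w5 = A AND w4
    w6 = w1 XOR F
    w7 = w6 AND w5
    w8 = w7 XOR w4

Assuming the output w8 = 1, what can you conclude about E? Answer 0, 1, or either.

either

Both values of E occur among assignments with w8 = 1:
  E=0: A=0, B=1, C=0, D=0, E=0, F=0
  E=1: A=0, B=0, C=0, D=0, E=1, F=0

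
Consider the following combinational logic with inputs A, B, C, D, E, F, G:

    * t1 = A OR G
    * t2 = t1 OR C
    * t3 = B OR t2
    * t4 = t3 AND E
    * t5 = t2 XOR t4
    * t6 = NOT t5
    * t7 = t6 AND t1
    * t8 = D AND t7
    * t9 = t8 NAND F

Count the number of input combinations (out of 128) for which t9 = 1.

116

t9 = t8 NAND F must be 1, so at least one of t8, F is 0.
Enumerating the 128 input combinations, 116 give t9 = 1 and 12 give t9 = 0.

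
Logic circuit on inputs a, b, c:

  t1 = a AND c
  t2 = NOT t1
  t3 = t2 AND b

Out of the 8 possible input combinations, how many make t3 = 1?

t3 = t2 AND b must be 1, so both t2 = 1 and b = 1.
t2 = NOT t1 must be 1, so t1 = 0.
Satisfying assignments:
  a=0, b=1, c=0
  a=0, b=1, c=1
  a=1, b=1, c=0

3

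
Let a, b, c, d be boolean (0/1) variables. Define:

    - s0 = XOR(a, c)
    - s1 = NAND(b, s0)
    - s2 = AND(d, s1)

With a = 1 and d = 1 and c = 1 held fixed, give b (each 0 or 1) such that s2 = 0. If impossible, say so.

With a = 1 and d = 1 and c = 1 fixed, none of the 2 settings of b give s2 = 0.
For example, with b=1:
s0 = XOR(a, c) = XOR(1, 1) = 0
s1 = NAND(b, s0) = NAND(1, 0) = 1
s2 = AND(d, s1) = AND(1, 1) = 1
giving s2 = 1 ≠ 0.

no solution exists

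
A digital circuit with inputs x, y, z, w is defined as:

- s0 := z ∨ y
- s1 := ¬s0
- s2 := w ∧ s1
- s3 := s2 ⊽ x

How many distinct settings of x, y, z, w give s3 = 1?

7

s3 = s2 ⊽ x must be 1, so both s2 = 0 and x = 0.
s2 = w ∧ s1 must be 0, so at least one of w, s1 is 0.
Enumerating the 16 input combinations, 7 give s3 = 1 and 9 give s3 = 0.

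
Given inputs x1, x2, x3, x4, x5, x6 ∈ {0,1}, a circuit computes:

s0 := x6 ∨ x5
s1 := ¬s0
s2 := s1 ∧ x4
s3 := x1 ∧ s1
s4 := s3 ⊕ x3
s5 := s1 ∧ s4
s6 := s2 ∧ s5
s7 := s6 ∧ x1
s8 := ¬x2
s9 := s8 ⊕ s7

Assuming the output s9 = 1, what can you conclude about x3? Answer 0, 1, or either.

either

Both values of x3 occur among assignments with s9 = 1:
  x3=0: x1=0, x2=0, x3=0, x4=0, x5=0, x6=0
  x3=1: x1=0, x2=0, x3=1, x4=0, x5=0, x6=0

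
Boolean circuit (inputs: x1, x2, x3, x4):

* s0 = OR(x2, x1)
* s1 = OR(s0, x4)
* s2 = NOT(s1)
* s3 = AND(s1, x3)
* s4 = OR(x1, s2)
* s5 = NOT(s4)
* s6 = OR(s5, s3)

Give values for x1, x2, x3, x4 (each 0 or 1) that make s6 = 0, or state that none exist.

x1=1, x2=0, x3=0, x4=0

Check with x1=1, x2=0, x3=0, x4=0:
s0 = OR(x2, x1) = OR(0, 1) = 1
s1 = OR(s0, x4) = OR(1, 0) = 1
s2 = NOT(s1) = NOT 1 = 0
s3 = AND(s1, x3) = AND(1, 0) = 0
s4 = OR(x1, s2) = OR(1, 0) = 1
s5 = NOT(s4) = NOT 1 = 0
s6 = OR(s5, s3) = OR(0, 0) = 0
So s6 = 0 as required.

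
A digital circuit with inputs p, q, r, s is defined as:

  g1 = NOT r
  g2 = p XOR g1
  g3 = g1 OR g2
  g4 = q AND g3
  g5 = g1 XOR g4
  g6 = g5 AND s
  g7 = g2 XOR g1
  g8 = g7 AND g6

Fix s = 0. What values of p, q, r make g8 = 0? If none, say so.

Check with s = 0 and p=0, q=1, r=0:
g1 = NOT r = NOT 0 = 1
g2 = p XOR g1 = 0 XOR 1 = 1
g3 = g1 OR g2 = 1 OR 1 = 1
g4 = q AND g3 = 1 AND 1 = 1
g5 = g1 XOR g4 = 1 XOR 1 = 0
g6 = g5 AND s = 0 AND 0 = 0
g7 = g2 XOR g1 = 1 XOR 1 = 0
g8 = g7 AND g6 = 0 AND 0 = 0
So g8 = 0.

p=0, q=1, r=0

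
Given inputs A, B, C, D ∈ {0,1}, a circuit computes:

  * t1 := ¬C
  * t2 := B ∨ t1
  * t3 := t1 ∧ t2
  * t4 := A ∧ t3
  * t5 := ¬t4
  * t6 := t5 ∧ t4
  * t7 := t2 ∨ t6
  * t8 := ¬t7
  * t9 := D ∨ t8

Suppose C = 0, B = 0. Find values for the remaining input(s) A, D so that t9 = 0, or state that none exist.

A=0, D=0

t9 = D ∨ t8 must be 0, so both D = 0 and t8 = 0.
Check with C = 0, B = 0 and A=0, D=0:
t1 = ¬C = ¬0 = 1
t2 = B ∨ t1 = 0 ∨ 1 = 1
t3 = t1 ∧ t2 = 1 ∧ 1 = 1
t4 = A ∧ t3 = 0 ∧ 1 = 0
t5 = ¬t4 = ¬0 = 1
t6 = t5 ∧ t4 = 1 ∧ 0 = 0
t7 = t2 ∨ t6 = 1 ∨ 0 = 1
t8 = ¬t7 = ¬1 = 0
t9 = D ∨ t8 = 0 ∨ 0 = 0
So t9 = 0.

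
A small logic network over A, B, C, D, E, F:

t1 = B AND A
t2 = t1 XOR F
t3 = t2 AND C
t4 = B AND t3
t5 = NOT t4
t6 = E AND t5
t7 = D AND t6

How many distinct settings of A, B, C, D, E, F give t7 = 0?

t7 = D AND t6 must be 0, so at least one of D, t6 is 0.
Enumerating the 64 input combinations, 50 give t7 = 0 and 14 give t7 = 1.

50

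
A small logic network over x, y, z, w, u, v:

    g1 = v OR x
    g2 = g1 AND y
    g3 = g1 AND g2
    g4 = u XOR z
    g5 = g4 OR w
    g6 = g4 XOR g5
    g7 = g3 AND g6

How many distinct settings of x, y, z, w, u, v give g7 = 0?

g7 = g3 AND g6 must be 0, so at least one of g3, g6 is 0.
Enumerating the 64 input combinations, 58 give g7 = 0 and 6 give g7 = 1.

58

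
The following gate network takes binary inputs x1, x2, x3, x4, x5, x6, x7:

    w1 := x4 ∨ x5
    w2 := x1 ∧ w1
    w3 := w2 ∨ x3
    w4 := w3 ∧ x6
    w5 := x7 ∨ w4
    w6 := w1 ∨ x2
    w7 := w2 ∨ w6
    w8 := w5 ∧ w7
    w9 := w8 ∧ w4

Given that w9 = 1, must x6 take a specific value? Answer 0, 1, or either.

1

w9 = w8 ∧ w4 must be 1, so both w8 = 1 and w4 = 1.
w8 = w5 ∧ w7 must be 1, so both w5 = 1 and w7 = 1.
w4 = w3 ∧ x6 must be 1, so both w3 = 1 and x6 = 1.
Every assignment with w9 = 1 has x6 = 1; there are 40 such assignment(s).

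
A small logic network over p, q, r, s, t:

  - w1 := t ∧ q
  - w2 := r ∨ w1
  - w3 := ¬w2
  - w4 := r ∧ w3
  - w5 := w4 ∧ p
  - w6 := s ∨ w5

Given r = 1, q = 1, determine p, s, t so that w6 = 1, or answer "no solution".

p=0, s=1, t=1

Check with r = 1, q = 1 and p=0, s=1, t=1:
w1 = t ∧ q = 1 ∧ 1 = 1
w2 = r ∨ w1 = 1 ∨ 1 = 1
w3 = ¬w2 = ¬1 = 0
w4 = r ∧ w3 = 1 ∧ 0 = 0
w5 = w4 ∧ p = 0 ∧ 0 = 0
w6 = s ∨ w5 = 1 ∨ 0 = 1
So w6 = 1.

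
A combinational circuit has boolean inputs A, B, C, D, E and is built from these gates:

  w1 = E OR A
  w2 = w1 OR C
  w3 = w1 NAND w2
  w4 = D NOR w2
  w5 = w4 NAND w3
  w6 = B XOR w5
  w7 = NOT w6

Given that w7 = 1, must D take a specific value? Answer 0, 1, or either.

either

Both values of D occur among assignments with w7 = 1:
  D=0: A=0, B=0, C=0, D=0, E=0
  D=1: A=0, B=1, C=0, D=1, E=0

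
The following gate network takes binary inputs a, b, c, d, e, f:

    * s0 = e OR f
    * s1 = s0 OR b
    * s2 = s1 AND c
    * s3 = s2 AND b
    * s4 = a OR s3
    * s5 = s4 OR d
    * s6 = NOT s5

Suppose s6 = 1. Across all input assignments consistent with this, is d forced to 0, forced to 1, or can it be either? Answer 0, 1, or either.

s6 = NOT s5 must be 1, so s5 = 0.
Every assignment with s6 = 1 has d = 0; there are 12 such assignment(s).

0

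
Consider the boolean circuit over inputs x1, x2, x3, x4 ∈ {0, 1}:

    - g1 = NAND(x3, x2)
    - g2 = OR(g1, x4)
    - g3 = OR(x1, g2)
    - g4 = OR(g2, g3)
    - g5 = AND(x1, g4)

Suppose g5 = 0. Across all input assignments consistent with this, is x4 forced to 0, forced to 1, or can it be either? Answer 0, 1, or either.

either

Both values of x4 occur among assignments with g5 = 0:
  x4=0: x1=0, x2=0, x3=0, x4=0
  x4=1: x1=0, x2=0, x3=0, x4=1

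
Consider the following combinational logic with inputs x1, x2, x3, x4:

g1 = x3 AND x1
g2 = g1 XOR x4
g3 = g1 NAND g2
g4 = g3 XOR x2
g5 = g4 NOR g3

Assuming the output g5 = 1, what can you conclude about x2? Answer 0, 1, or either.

0

g5 = g4 NOR g3 must be 1, so both g4 = 0 and g3 = 0.
Every assignment with g5 = 1 has x2 = 0; there are 1 such assignment(s).
  x1=1, x2=0, x3=1, x4=0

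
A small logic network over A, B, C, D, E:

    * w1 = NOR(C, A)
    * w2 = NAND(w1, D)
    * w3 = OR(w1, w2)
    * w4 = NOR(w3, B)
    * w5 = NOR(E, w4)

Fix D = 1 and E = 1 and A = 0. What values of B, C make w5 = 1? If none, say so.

no solution exists

With D = 1 and E = 1 and A = 0 fixed, none of the 4 settings of B, C give w5 = 1.
For example, with B=1, C=1:
w1 = NOR(C, A) = NOR(1, 0) = 0
w2 = NAND(w1, D) = NAND(0, 1) = 1
w3 = OR(w1, w2) = OR(0, 1) = 1
w4 = NOR(w3, B) = NOR(1, 1) = 0
w5 = NOR(E, w4) = NOR(1, 0) = 0
giving w5 = 0 ≠ 1.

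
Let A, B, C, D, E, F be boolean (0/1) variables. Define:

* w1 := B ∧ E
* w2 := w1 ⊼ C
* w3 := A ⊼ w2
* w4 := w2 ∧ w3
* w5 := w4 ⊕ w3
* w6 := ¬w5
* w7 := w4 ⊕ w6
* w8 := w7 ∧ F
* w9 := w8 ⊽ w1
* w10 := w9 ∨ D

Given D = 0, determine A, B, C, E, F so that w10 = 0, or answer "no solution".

w10 = w9 ∨ D must be 0, so both w9 = 0 and D = 0.
w9 = w8 ⊽ w1 must be 0, so at least one of w8, w1 is 1.
Check with D = 0 and A=0, B=1, C=1, E=1, F=1:
w1 = B ∧ E = 1 ∧ 1 = 1
w2 = w1 ⊼ C = 1 ⊼ 1 = 0
w3 = A ⊼ w2 = 0 ⊼ 0 = 1
w4 = w2 ∧ w3 = 0 ∧ 1 = 0
w5 = w4 ⊕ w3 = 0 ⊕ 1 = 1
w6 = ¬w5 = ¬1 = 0
w7 = w4 ⊕ w6 = 0 ⊕ 0 = 0
w8 = w7 ∧ F = 0 ∧ 1 = 0
w9 = w8 ⊽ w1 = 0 ⊽ 1 = 0
w10 = w9 ∨ D = 0 ∨ 0 = 0
So w10 = 0.

A=0, B=1, C=1, E=1, F=1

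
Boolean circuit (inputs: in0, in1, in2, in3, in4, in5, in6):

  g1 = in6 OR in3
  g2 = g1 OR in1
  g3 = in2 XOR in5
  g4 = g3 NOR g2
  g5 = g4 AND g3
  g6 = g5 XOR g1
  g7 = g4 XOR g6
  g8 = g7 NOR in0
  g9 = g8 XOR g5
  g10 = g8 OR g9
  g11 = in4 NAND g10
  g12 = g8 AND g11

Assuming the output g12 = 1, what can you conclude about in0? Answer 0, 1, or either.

g12 = g8 AND g11 must be 1, so both g8 = 1 and g11 = 1.
Every assignment with g12 = 1 has in0 = 0; there are 6 such assignment(s).

0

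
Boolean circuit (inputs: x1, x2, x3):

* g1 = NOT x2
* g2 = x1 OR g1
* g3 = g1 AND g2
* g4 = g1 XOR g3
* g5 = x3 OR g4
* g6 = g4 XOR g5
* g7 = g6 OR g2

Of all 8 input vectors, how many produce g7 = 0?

1

g7 = g6 OR g2 must be 0, so both g6 = 0 and g2 = 0.
g6 = g4 XOR g5 must be 0, so g4 and g5 are equal.
g2 = x1 OR g1 must be 0, so both x1 = 0 and g1 = 0.
Enumerating the 8 input combinations, 1 give g7 = 0 and 7 give g7 = 1.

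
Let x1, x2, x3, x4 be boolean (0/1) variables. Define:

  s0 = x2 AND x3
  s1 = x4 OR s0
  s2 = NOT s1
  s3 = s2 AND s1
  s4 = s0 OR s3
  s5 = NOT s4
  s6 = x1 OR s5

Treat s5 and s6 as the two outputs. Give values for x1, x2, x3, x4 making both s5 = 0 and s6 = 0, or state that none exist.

x1=0, x2=1, x3=1, x4=0

Check with x1=0, x2=1, x3=1, x4=0:
s0 = x2 AND x3 = 1 AND 1 = 1
s1 = x4 OR s0 = 0 OR 1 = 1
s2 = NOT s1 = NOT 1 = 0
s3 = s2 AND s1 = 0 AND 1 = 0
s4 = s0 OR s3 = 1 OR 0 = 1
s5 = NOT s4 = NOT 1 = 0
s6 = x1 OR s5 = 0 OR 0 = 0
So s5 = 0 and s6 = 0.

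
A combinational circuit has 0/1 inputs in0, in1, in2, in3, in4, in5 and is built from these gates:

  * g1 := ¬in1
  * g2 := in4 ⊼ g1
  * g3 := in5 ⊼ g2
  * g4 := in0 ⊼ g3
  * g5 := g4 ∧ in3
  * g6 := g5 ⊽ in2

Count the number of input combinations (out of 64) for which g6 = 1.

21

g6 = g5 ⊽ in2 must be 1, so both g5 = 0 and in2 = 0.
Enumerating the 64 input combinations, 21 give g6 = 1 and 43 give g6 = 0.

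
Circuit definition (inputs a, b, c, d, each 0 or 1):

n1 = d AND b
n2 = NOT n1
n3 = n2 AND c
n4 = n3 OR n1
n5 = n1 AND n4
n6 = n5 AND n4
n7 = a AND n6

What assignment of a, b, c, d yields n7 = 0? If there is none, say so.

a=0, b=1, c=0, d=1

n7 = a AND n6 must be 0, so at least one of a, n6 is 0.
Check with a=0, b=1, c=0, d=1:
n1 = d AND b = 1 AND 1 = 1
n2 = NOT n1 = NOT 1 = 0
n3 = n2 AND c = 0 AND 0 = 0
n4 = n3 OR n1 = 0 OR 1 = 1
n5 = n1 AND n4 = 1 AND 1 = 1
n6 = n5 AND n4 = 1 AND 1 = 1
n7 = a AND n6 = 0 AND 1 = 0
So n7 = 0 as required.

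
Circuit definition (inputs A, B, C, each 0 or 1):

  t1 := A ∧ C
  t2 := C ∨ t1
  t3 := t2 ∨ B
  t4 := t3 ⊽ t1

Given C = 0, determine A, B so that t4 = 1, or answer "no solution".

t4 = t3 ⊽ t1 must be 1, so both t3 = 0 and t1 = 0.
Check with C = 0 and A=1, B=0:
t1 = A ∧ C = 1 ∧ 0 = 0
t2 = C ∨ t1 = 0 ∨ 0 = 0
t3 = t2 ∨ B = 0 ∨ 0 = 0
t4 = t3 ⊽ t1 = 0 ⊽ 0 = 1
So t4 = 1.

A=1, B=0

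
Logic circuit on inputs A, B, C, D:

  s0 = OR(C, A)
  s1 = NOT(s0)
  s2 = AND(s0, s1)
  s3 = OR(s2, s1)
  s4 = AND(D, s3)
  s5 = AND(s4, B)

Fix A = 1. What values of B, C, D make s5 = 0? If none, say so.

B=0, C=0, D=0

Check with A = 1 and B=0, C=0, D=0:
s0 = OR(C, A) = OR(0, 1) = 1
s1 = NOT(s0) = NOT 1 = 0
s2 = AND(s0, s1) = AND(1, 0) = 0
s3 = OR(s2, s1) = OR(0, 0) = 0
s4 = AND(D, s3) = AND(0, 0) = 0
s5 = AND(s4, B) = AND(0, 0) = 0
So s5 = 0.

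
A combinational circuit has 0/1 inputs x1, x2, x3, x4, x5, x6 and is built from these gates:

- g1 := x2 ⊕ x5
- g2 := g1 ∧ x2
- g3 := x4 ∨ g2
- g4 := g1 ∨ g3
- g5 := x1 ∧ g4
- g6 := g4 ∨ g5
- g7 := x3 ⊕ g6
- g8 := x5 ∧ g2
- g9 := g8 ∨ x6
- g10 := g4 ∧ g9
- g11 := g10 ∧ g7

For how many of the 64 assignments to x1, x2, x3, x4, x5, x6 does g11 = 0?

g11 = g10 ∧ g7 must be 0, so at least one of g10, g7 is 0.
Enumerating the 64 input combinations, 52 give g11 = 0 and 12 give g11 = 1.

52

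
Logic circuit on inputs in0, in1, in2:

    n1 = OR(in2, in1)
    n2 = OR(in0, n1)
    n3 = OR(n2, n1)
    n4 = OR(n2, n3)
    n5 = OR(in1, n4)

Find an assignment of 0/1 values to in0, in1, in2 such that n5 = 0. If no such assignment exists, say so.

n5 = OR(in1, n4) must be 0, so both in1 = 0 and n4 = 0.
Check with in0=0, in1=0, in2=0:
n1 = OR(in2, in1) = OR(0, 0) = 0
n2 = OR(in0, n1) = OR(0, 0) = 0
n3 = OR(n2, n1) = OR(0, 0) = 0
n4 = OR(n2, n3) = OR(0, 0) = 0
n5 = OR(in1, n4) = OR(0, 0) = 0
So n5 = 0 as required.

in0=0, in1=0, in2=0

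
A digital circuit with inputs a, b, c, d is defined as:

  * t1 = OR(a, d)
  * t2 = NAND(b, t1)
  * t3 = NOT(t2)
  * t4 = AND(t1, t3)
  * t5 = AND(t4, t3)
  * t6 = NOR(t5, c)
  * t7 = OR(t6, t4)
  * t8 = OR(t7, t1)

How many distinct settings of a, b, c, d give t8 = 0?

2

t8 = OR(t7, t1) must be 0, so both t7 = 0 and t1 = 0.
Satisfying assignments:
  a=0, b=0, c=1, d=0
  a=0, b=1, c=1, d=0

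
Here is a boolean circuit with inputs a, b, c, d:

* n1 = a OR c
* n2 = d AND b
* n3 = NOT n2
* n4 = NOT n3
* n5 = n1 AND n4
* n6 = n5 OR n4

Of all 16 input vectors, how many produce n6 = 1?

n6 = n5 OR n4 must be 1, so at least one of n5, n4 is 1.
Satisfying assignments:
  a=0, b=1, c=0, d=1
  a=0, b=1, c=1, d=1
  a=1, b=1, c=0, d=1
  a=1, b=1, c=1, d=1

4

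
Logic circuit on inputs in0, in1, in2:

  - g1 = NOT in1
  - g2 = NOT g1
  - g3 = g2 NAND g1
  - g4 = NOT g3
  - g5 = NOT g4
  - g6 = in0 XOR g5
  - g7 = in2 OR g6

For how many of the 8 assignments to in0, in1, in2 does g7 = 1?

6

g7 = in2 OR g6 must be 1, so at least one of in2, g6 is 1.
Satisfying assignments:
  in0=0, in1=0, in2=0
  in0=0, in1=0, in2=1
  in0=0, in1=1, in2=0
  in0=0, in1=1, in2=1
  in0=1, in1=0, in2=1
  in0=1, in1=1, in2=1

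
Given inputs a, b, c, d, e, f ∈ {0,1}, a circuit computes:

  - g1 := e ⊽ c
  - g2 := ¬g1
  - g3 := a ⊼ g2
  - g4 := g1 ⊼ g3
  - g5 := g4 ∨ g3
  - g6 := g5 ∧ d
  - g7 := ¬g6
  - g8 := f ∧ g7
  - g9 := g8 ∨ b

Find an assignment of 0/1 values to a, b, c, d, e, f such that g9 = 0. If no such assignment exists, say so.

a=0, b=0, c=1, d=1, e=0, f=0

g9 = g8 ∨ b must be 0, so both g8 = 0 and b = 0.
g8 = f ∧ g7 must be 0, so at least one of f, g7 is 0.
Check with a=0, b=0, c=1, d=1, e=0, f=0:
g1 = e ⊽ c = 0 ⊽ 1 = 0
g2 = ¬g1 = ¬0 = 1
g3 = a ⊼ g2 = 0 ⊼ 1 = 1
g4 = g1 ⊼ g3 = 0 ⊼ 1 = 1
g5 = g4 ∨ g3 = 1 ∨ 1 = 1
g6 = g5 ∧ d = 1 ∧ 1 = 1
g7 = ¬g6 = ¬1 = 0
g8 = f ∧ g7 = 0 ∧ 0 = 0
g9 = g8 ∨ b = 0 ∨ 0 = 0
So g9 = 0 as required.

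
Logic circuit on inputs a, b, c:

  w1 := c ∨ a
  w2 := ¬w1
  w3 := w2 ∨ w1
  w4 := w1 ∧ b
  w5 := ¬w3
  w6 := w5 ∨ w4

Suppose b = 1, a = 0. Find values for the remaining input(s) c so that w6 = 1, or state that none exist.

w6 = w5 ∨ w4 must be 1, so at least one of w5, w4 is 1.
Check with b = 1, a = 0 and c=1:
w1 = c ∨ a = 1 ∨ 0 = 1
w2 = ¬w1 = ¬1 = 0
w3 = w2 ∨ w1 = 0 ∨ 1 = 1
w4 = w1 ∧ b = 1 ∧ 1 = 1
w5 = ¬w3 = ¬1 = 0
w6 = w5 ∨ w4 = 0 ∨ 1 = 1
So w6 = 1.

c=1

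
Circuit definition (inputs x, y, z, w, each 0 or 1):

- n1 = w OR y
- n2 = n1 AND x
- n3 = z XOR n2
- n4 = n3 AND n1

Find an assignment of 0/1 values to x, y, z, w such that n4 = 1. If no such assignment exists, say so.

x=1, y=1, z=0, w=0

n4 = n3 AND n1 must be 1, so both n3 = 1 and n1 = 1.
Check with x=1, y=1, z=0, w=0:
n1 = w OR y = 0 OR 1 = 1
n2 = n1 AND x = 1 AND 1 = 1
n3 = z XOR n2 = 0 XOR 1 = 1
n4 = n3 AND n1 = 1 AND 1 = 1
So n4 = 1 as required.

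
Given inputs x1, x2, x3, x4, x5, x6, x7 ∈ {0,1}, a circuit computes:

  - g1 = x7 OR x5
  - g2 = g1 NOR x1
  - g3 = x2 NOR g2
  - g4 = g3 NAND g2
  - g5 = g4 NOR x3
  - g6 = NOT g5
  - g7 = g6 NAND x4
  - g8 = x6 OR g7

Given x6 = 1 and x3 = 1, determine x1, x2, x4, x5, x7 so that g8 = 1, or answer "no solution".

x1=0, x2=1, x4=0, x5=0, x7=1

Check with x6 = 1 and x3 = 1 and x1=0, x2=1, x4=0, x5=0, x7=1:
g1 = x7 OR x5 = 1 OR 0 = 1
g2 = g1 NOR x1 = 1 NOR 0 = 0
g3 = x2 NOR g2 = 1 NOR 0 = 0
g4 = g3 NAND g2 = 0 NAND 0 = 1
g5 = g4 NOR x3 = 1 NOR 1 = 0
g6 = NOT g5 = NOT 0 = 1
g7 = g6 NAND x4 = 1 NAND 0 = 1
g8 = x6 OR g7 = 1 OR 1 = 1
So g8 = 1.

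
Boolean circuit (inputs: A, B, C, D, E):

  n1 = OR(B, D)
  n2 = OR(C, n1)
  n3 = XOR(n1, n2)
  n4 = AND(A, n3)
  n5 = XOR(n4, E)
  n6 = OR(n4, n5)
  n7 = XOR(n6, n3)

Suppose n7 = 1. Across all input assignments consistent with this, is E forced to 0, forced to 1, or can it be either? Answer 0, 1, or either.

either

Both values of E occur among assignments with n7 = 1:
  E=0: A=0, B=0, C=1, D=0, E=0
  E=1: A=0, B=0, C=0, D=0, E=1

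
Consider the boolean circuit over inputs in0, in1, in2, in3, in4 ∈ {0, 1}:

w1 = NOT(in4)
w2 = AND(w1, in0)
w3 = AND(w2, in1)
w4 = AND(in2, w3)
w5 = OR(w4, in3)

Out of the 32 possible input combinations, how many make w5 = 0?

w5 = OR(w4, in3) must be 0, so both w4 = 0 and in3 = 0.
w4 = AND(in2, w3) must be 0, so at least one of in2, w3 is 0.
Enumerating the 32 input combinations, 15 give w5 = 0 and 17 give w5 = 1.

15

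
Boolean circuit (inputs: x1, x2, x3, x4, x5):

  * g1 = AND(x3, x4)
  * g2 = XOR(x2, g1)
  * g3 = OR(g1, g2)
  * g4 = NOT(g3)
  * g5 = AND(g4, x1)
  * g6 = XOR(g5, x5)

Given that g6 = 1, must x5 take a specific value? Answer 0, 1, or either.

Both values of x5 occur among assignments with g6 = 1:
  x5=0: x1=1, x2=0, x3=0, x4=0, x5=0
  x5=1: x1=0, x2=0, x3=0, x4=0, x5=1

either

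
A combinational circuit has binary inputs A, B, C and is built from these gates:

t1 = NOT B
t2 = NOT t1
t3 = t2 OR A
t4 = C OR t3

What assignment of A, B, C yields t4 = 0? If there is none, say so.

t4 = C OR t3 must be 0, so both C = 0 and t3 = 0.
t3 = t2 OR A must be 0, so both t2 = 0 and A = 0.
t2 = NOT t1 must be 0, so t1 = 1.
Check with A=0 B=0 C=0:
t1 = NOT B = NOT 0 = 1
t2 = NOT t1 = NOT 1 = 0
t3 = t2 OR A = 0 OR 0 = 0
t4 = C OR t3 = 0 OR 0 = 0
So t4 = 0 as required.

A=0 B=0 C=0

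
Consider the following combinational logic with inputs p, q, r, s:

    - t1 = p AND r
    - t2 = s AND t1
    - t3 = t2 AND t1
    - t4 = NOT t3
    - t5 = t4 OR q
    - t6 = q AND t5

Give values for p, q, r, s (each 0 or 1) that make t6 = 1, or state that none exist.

Check with p=0, q=1, r=0, s=1:
t1 = p AND r = 0 AND 0 = 0
t2 = s AND t1 = 1 AND 0 = 0
t3 = t2 AND t1 = 0 AND 0 = 0
t4 = NOT t3 = NOT 0 = 1
t5 = t4 OR q = 1 OR 1 = 1
t6 = q AND t5 = 1 AND 1 = 1
So t6 = 1 as required.

p=0, q=1, r=0, s=1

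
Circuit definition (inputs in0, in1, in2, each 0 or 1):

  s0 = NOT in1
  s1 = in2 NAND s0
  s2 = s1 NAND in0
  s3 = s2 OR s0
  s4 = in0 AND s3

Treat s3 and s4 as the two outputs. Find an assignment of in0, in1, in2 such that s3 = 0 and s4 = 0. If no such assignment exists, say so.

Check with in0=1, in1=1, in2=0:
s0 = NOT in1 = NOT 1 = 0
s1 = in2 NAND s0 = 0 NAND 0 = 1
s2 = s1 NAND in0 = 1 NAND 1 = 0
s3 = s2 OR s0 = 0 OR 0 = 0
s4 = in0 AND s3 = 1 AND 0 = 0
So s3 = 0 and s4 = 0.

in0=1, in1=1, in2=0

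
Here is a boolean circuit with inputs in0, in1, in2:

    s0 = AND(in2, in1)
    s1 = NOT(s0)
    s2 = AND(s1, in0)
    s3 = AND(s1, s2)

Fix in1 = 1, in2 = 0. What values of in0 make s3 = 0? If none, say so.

s3 = AND(s1, s2) must be 0, so at least one of s1, s2 is 0.
Check with in1 = 1, in2 = 0 and in0=0:
s0 = AND(in2, in1) = AND(0, 1) = 0
s1 = NOT(s0) = NOT 0 = 1
s2 = AND(s1, in0) = AND(1, 0) = 0
s3 = AND(s1, s2) = AND(1, 0) = 0
So s3 = 0.

in0=0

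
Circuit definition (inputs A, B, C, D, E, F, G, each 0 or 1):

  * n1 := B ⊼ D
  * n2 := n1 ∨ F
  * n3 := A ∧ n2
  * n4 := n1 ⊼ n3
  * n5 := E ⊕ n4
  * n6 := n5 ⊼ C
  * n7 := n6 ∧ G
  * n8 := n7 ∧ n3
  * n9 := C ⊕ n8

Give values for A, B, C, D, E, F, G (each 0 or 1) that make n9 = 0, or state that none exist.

A=1, B=1, C=0, D=1, E=0, F=1, G=0

n9 = C ⊕ n8 must be 0, so C and n8 are equal.
Check with A=1, B=1, C=0, D=1, E=0, F=1, G=0:
n1 = B ⊼ D = 1 ⊼ 1 = 0
n2 = n1 ∨ F = 0 ∨ 1 = 1
n3 = A ∧ n2 = 1 ∧ 1 = 1
n4 = n1 ⊼ n3 = 0 ⊼ 1 = 1
n5 = E ⊕ n4 = 0 ⊕ 1 = 1
n6 = n5 ⊼ C = 1 ⊼ 0 = 1
n7 = n6 ∧ G = 1 ∧ 0 = 0
n8 = n7 ∧ n3 = 0 ∧ 1 = 0
n9 = C ⊕ n8 = 0 ⊕ 0 = 0
So n9 = 0 as required.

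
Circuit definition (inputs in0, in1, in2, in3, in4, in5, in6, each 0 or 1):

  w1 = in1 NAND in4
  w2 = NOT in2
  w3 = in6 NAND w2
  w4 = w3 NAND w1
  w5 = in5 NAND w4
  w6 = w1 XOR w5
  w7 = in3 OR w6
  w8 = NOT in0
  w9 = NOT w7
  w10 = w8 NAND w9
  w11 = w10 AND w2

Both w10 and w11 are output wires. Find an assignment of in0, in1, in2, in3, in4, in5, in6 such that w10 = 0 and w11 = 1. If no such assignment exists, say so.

Across all 128 input combinations, none give both w10 = 0 and w11 = 1.

no solution exists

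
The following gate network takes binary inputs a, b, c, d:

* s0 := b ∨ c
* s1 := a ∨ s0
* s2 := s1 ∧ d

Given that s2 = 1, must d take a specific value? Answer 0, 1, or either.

s2 = s1 ∧ d must be 1, so both s1 = 1 and d = 1.
Every assignment with s2 = 1 has d = 1; there are 7 such assignment(s).

1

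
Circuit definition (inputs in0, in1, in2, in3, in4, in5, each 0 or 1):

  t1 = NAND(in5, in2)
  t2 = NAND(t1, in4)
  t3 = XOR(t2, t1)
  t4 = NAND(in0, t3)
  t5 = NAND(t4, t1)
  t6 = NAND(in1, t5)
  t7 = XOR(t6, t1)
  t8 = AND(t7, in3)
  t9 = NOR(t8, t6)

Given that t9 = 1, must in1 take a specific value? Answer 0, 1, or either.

1

t9 = NOR(t8, t6) must be 1, so both t8 = 0 and t6 = 0.
t8 = AND(t7, in3) must be 0, so at least one of t7, in3 is 0.
Every assignment with t9 = 1 has in1 = 1; there are 11 such assignment(s).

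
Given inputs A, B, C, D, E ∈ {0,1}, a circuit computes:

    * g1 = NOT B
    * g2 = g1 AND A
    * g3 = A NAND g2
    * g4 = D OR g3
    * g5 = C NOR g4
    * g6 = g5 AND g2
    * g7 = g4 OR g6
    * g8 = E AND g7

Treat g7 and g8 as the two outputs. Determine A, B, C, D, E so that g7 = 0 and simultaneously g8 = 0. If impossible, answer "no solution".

A=1 B=0 C=1 D=0 E=1

Check with A=1 B=0 C=1 D=0 E=1:
g1 = NOT B = NOT 0 = 1
g2 = g1 AND A = 1 AND 1 = 1
g3 = A NAND g2 = 1 NAND 1 = 0
g4 = D OR g3 = 0 OR 0 = 0
g5 = C NOR g4 = 1 NOR 0 = 0
g6 = g5 AND g2 = 0 AND 1 = 0
g7 = g4 OR g6 = 0 OR 0 = 0
g8 = E AND g7 = 1 AND 0 = 0
So g7 = 0 and g8 = 0.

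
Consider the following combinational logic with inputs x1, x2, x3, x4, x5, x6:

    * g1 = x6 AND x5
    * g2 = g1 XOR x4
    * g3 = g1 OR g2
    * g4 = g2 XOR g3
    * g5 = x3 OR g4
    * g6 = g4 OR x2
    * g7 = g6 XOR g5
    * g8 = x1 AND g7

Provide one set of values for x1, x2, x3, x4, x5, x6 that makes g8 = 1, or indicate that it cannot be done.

x1=1, x2=0, x3=1, x4=0, x5=0, x6=1

g8 = x1 AND g7 must be 1, so both x1 = 1 and g7 = 1.
Check with x1=1, x2=0, x3=1, x4=0, x5=0, x6=1:
g1 = x6 AND x5 = 1 AND 0 = 0
g2 = g1 XOR x4 = 0 XOR 0 = 0
g3 = g1 OR g2 = 0 OR 0 = 0
g4 = g2 XOR g3 = 0 XOR 0 = 0
g5 = x3 OR g4 = 1 OR 0 = 1
g6 = g4 OR x2 = 0 OR 0 = 0
g7 = g6 XOR g5 = 0 XOR 1 = 1
g8 = x1 AND g7 = 1 AND 1 = 1
So g8 = 1 as required.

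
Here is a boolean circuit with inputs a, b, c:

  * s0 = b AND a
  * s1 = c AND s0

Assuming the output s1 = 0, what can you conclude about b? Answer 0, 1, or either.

Both values of b occur among assignments with s1 = 0:
  b=0: a=0, b=0, c=0
  b=1: a=0, b=1, c=0

either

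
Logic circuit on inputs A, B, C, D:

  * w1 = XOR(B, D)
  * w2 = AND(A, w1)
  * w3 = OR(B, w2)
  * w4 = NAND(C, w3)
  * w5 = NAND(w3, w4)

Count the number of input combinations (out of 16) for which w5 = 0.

w5 = NAND(w3, w4) must be 0, so both w3 = 1 and w4 = 1.
Enumerating the 16 input combinations, 5 give w5 = 0 and 11 give w5 = 1.

5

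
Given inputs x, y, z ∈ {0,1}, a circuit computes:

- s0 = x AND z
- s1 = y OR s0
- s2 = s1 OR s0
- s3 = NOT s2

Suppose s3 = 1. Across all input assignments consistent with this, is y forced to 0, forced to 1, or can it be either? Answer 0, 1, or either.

0

s3 = NOT s2 must be 1, so s2 = 0.
s2 = s1 OR s0 must be 0, so both s1 = 0 and s0 = 0.
Every assignment with s3 = 1 has y = 0; there are 3 such assignment(s).
  x=0, y=0, z=0
  x=0, y=0, z=1
  x=1, y=0, z=0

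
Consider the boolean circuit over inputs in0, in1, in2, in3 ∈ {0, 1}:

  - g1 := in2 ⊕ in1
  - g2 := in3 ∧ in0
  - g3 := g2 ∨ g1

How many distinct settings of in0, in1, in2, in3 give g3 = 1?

10

g3 = g2 ∨ g1 must be 1, so at least one of g2, g1 is 1.
Enumerating the 16 input combinations, 10 give g3 = 1 and 6 give g3 = 0.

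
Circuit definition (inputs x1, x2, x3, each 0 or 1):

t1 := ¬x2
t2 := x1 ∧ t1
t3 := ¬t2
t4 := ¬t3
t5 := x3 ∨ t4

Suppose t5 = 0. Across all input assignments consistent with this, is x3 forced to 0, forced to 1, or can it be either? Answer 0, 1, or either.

0

t5 = x3 ∨ t4 must be 0, so both x3 = 0 and t4 = 0.
t4 = ¬t3 must be 0, so t3 = 1.
Every assignment with t5 = 0 has x3 = 0; there are 3 such assignment(s).
  x1=0, x2=0, x3=0
  x1=0, x2=1, x3=0
  x1=1, x2=1, x3=0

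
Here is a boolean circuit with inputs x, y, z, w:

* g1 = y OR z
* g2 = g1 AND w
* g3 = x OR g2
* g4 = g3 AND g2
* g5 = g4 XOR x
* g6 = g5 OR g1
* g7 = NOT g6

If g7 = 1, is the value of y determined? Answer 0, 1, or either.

g7 = NOT g6 must be 1, so g6 = 0.
g6 = g5 OR g1 must be 0, so both g5 = 0 and g1 = 0.
g5 = g4 XOR x must be 0, so g4 and x are equal.
Every assignment with g7 = 1 has y = 0; there are 2 such assignment(s).
  x=0, y=0, z=0, w=0
  x=0, y=0, z=0, w=1

0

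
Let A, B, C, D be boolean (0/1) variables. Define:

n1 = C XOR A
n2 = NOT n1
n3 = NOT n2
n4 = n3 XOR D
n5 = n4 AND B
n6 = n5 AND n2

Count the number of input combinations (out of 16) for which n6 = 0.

14

n6 = n5 AND n2 must be 0, so at least one of n5, n2 is 0.
Enumerating the 16 input combinations, 14 give n6 = 0 and 2 give n6 = 1.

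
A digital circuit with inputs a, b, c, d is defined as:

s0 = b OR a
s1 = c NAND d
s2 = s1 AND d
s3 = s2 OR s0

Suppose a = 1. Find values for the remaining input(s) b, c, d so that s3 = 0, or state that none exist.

With a = 1 fixed, none of the 8 settings of b, c, d give s3 = 0.
For example, with b=1, c=1, d=0:
s0 = b OR a = 1 OR 1 = 1
s1 = c NAND d = 1 NAND 0 = 1
s2 = s1 AND d = 1 AND 0 = 0
s3 = s2 OR s0 = 0 OR 1 = 1
giving s3 = 1 ≠ 0.

no solution exists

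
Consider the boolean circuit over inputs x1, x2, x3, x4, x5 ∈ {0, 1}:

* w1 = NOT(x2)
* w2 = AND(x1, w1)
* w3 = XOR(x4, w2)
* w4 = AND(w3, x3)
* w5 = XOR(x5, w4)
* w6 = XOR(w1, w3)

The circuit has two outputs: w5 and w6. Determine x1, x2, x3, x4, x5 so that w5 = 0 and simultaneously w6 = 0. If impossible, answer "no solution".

x1=0, x2=0, x3=0, x4=1, x5=0

Check with x1=0, x2=0, x3=0, x4=1, x5=0:
w1 = NOT(x2) = NOT 0 = 1
w2 = AND(x1, w1) = AND(0, 1) = 0
w3 = XOR(x4, w2) = XOR(1, 0) = 1
w4 = AND(w3, x3) = AND(1, 0) = 0
w5 = XOR(x5, w4) = XOR(0, 0) = 0
w6 = XOR(w1, w3) = XOR(1, 1) = 0
So w5 = 0 and w6 = 0.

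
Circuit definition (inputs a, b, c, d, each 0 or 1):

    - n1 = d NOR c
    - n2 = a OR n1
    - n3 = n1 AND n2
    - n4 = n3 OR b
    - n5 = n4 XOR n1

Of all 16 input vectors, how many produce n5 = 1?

6

n5 = n4 XOR n1 must be 1, so n4 and n1 differ.
Satisfying assignments:
  a=0, b=1, c=0, d=1
  a=0, b=1, c=1, d=0
  a=0, b=1, c=1, d=1
  a=1, b=1, c=0, d=1
  a=1, b=1, c=1, d=0
  a=1, b=1, c=1, d=1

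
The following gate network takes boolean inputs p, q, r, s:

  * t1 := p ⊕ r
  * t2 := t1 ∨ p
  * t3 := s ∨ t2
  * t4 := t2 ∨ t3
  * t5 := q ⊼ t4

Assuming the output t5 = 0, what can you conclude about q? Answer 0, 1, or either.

t5 = q ⊼ t4 must be 0, so both q = 1 and t4 = 1.
t4 = t2 ∨ t3 must be 1, so at least one of t2, t3 is 1.
Every assignment with t5 = 0 has q = 1; there are 7 such assignment(s).

1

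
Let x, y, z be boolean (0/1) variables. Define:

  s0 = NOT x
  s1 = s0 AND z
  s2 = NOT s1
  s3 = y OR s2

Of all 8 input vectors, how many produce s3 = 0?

s3 = y OR s2 must be 0, so both y = 0 and s2 = 0.
Enumerating the 8 input combinations, 1 give s3 = 0 and 7 give s3 = 1.

1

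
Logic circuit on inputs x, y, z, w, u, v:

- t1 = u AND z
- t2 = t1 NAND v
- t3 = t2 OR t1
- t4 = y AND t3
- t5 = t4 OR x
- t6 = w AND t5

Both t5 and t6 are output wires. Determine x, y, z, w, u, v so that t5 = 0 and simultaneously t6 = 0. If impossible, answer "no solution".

Check with x=0, y=0, z=1, w=1, u=0, v=0:
t1 = u AND z = 0 AND 1 = 0
t2 = t1 NAND v = 0 NAND 0 = 1
t3 = t2 OR t1 = 1 OR 0 = 1
t4 = y AND t3 = 0 AND 1 = 0
t5 = t4 OR x = 0 OR 0 = 0
t6 = w AND t5 = 1 AND 0 = 0
So t5 = 0 and t6 = 0.

x=0, y=0, z=1, w=1, u=0, v=0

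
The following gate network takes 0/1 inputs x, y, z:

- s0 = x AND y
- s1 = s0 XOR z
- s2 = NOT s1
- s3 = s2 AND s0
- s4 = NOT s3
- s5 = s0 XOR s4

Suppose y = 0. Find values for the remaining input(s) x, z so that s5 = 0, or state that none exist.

no solution exists

With y = 0 fixed, none of the 4 settings of x, z give s5 = 0.
For example, with x=0, z=1:
s0 = x AND y = 0 AND 0 = 0
s1 = s0 XOR z = 0 XOR 1 = 1
s2 = NOT s1 = NOT 1 = 0
s3 = s2 AND s0 = 0 AND 0 = 0
s4 = NOT s3 = NOT 0 = 1
s5 = s0 XOR s4 = 0 XOR 1 = 1
giving s5 = 1 ≠ 0.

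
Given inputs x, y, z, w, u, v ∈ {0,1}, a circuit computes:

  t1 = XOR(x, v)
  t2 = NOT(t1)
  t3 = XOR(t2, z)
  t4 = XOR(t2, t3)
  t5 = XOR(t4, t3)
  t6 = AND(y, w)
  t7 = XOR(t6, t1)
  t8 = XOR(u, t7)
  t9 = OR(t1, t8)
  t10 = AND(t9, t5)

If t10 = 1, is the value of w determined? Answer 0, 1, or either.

Both values of w occur among assignments with t10 = 1:
  w=0: x=0, y=0, z=0, w=0, u=1, v=0
  w=1: x=0, y=0, z=0, w=1, u=1, v=0

either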